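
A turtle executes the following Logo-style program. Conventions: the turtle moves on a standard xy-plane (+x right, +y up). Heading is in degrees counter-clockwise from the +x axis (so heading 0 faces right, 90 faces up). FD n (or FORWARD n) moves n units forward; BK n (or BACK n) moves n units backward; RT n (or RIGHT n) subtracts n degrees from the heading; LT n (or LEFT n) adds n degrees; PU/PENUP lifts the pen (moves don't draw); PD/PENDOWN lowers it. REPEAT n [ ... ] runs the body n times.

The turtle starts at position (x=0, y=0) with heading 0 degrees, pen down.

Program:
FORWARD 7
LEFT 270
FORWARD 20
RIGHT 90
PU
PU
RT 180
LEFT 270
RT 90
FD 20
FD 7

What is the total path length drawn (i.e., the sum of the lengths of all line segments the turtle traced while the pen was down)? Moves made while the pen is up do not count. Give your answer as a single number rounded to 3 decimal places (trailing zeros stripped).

Answer: 27

Derivation:
Executing turtle program step by step:
Start: pos=(0,0), heading=0, pen down
FD 7: (0,0) -> (7,0) [heading=0, draw]
LT 270: heading 0 -> 270
FD 20: (7,0) -> (7,-20) [heading=270, draw]
RT 90: heading 270 -> 180
PU: pen up
PU: pen up
RT 180: heading 180 -> 0
LT 270: heading 0 -> 270
RT 90: heading 270 -> 180
FD 20: (7,-20) -> (-13,-20) [heading=180, move]
FD 7: (-13,-20) -> (-20,-20) [heading=180, move]
Final: pos=(-20,-20), heading=180, 2 segment(s) drawn

Segment lengths:
  seg 1: (0,0) -> (7,0), length = 7
  seg 2: (7,0) -> (7,-20), length = 20
Total = 27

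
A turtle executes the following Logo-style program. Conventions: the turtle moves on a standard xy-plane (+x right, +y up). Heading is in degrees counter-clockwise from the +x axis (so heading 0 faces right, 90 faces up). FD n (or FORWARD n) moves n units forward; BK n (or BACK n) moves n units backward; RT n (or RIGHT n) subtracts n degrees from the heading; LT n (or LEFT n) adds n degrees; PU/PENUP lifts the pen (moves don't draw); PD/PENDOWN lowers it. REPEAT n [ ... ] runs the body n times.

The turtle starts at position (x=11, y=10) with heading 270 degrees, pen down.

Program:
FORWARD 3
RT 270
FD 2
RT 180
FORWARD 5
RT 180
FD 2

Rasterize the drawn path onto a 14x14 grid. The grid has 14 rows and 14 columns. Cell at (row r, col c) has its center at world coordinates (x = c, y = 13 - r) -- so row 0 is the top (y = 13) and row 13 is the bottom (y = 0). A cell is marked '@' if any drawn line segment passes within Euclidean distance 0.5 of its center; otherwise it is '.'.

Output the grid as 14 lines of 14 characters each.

Answer: ..............
..............
..............
...........@..
...........@..
...........@..
........@@@@@@
..............
..............
..............
..............
..............
..............
..............

Derivation:
Segment 0: (11,10) -> (11,7)
Segment 1: (11,7) -> (13,7)
Segment 2: (13,7) -> (8,7)
Segment 3: (8,7) -> (10,7)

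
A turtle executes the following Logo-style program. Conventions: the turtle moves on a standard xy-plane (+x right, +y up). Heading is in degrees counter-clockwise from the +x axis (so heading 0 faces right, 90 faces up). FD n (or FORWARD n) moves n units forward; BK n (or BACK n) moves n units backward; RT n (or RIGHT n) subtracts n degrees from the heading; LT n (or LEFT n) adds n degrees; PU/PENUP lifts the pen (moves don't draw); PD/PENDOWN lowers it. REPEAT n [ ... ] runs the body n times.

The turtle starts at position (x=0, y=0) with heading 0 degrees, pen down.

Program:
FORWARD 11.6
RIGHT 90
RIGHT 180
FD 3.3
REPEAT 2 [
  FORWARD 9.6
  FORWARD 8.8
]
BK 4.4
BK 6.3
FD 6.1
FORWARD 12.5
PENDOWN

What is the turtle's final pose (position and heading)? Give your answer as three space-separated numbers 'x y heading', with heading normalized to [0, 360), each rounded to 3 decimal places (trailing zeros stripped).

Answer: 11.6 48 90

Derivation:
Executing turtle program step by step:
Start: pos=(0,0), heading=0, pen down
FD 11.6: (0,0) -> (11.6,0) [heading=0, draw]
RT 90: heading 0 -> 270
RT 180: heading 270 -> 90
FD 3.3: (11.6,0) -> (11.6,3.3) [heading=90, draw]
REPEAT 2 [
  -- iteration 1/2 --
  FD 9.6: (11.6,3.3) -> (11.6,12.9) [heading=90, draw]
  FD 8.8: (11.6,12.9) -> (11.6,21.7) [heading=90, draw]
  -- iteration 2/2 --
  FD 9.6: (11.6,21.7) -> (11.6,31.3) [heading=90, draw]
  FD 8.8: (11.6,31.3) -> (11.6,40.1) [heading=90, draw]
]
BK 4.4: (11.6,40.1) -> (11.6,35.7) [heading=90, draw]
BK 6.3: (11.6,35.7) -> (11.6,29.4) [heading=90, draw]
FD 6.1: (11.6,29.4) -> (11.6,35.5) [heading=90, draw]
FD 12.5: (11.6,35.5) -> (11.6,48) [heading=90, draw]
PD: pen down
Final: pos=(11.6,48), heading=90, 10 segment(s) drawn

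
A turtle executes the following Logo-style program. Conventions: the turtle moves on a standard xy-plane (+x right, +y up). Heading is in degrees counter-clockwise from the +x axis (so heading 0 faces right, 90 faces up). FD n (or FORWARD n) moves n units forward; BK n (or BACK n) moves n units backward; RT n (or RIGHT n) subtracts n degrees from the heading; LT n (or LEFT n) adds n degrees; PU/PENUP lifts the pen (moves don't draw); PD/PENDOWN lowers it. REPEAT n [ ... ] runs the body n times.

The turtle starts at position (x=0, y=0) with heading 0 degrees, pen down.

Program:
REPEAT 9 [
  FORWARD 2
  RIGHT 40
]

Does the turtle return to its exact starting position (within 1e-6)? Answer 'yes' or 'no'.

Answer: yes

Derivation:
Executing turtle program step by step:
Start: pos=(0,0), heading=0, pen down
REPEAT 9 [
  -- iteration 1/9 --
  FD 2: (0,0) -> (2,0) [heading=0, draw]
  RT 40: heading 0 -> 320
  -- iteration 2/9 --
  FD 2: (2,0) -> (3.532,-1.286) [heading=320, draw]
  RT 40: heading 320 -> 280
  -- iteration 3/9 --
  FD 2: (3.532,-1.286) -> (3.879,-3.255) [heading=280, draw]
  RT 40: heading 280 -> 240
  -- iteration 4/9 --
  FD 2: (3.879,-3.255) -> (2.879,-4.987) [heading=240, draw]
  RT 40: heading 240 -> 200
  -- iteration 5/9 --
  FD 2: (2.879,-4.987) -> (1,-5.671) [heading=200, draw]
  RT 40: heading 200 -> 160
  -- iteration 6/9 --
  FD 2: (1,-5.671) -> (-0.879,-4.987) [heading=160, draw]
  RT 40: heading 160 -> 120
  -- iteration 7/9 --
  FD 2: (-0.879,-4.987) -> (-1.879,-3.255) [heading=120, draw]
  RT 40: heading 120 -> 80
  -- iteration 8/9 --
  FD 2: (-1.879,-3.255) -> (-1.532,-1.286) [heading=80, draw]
  RT 40: heading 80 -> 40
  -- iteration 9/9 --
  FD 2: (-1.532,-1.286) -> (0,0) [heading=40, draw]
  RT 40: heading 40 -> 0
]
Final: pos=(0,0), heading=0, 9 segment(s) drawn

Start position: (0, 0)
Final position: (0, 0)
Distance = 0; < 1e-6 -> CLOSED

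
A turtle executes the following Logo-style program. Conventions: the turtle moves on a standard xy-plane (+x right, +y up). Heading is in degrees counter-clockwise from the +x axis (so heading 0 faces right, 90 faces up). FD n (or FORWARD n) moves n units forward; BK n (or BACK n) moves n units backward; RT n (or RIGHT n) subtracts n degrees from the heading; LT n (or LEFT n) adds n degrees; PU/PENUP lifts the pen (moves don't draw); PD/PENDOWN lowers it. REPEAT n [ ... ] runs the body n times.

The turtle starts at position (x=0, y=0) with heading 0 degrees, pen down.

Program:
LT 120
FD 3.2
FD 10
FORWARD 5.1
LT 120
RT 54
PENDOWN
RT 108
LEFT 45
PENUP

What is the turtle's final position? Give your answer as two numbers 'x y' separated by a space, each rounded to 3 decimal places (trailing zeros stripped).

Answer: -9.15 15.848

Derivation:
Executing turtle program step by step:
Start: pos=(0,0), heading=0, pen down
LT 120: heading 0 -> 120
FD 3.2: (0,0) -> (-1.6,2.771) [heading=120, draw]
FD 10: (-1.6,2.771) -> (-6.6,11.432) [heading=120, draw]
FD 5.1: (-6.6,11.432) -> (-9.15,15.848) [heading=120, draw]
LT 120: heading 120 -> 240
RT 54: heading 240 -> 186
PD: pen down
RT 108: heading 186 -> 78
LT 45: heading 78 -> 123
PU: pen up
Final: pos=(-9.15,15.848), heading=123, 3 segment(s) drawn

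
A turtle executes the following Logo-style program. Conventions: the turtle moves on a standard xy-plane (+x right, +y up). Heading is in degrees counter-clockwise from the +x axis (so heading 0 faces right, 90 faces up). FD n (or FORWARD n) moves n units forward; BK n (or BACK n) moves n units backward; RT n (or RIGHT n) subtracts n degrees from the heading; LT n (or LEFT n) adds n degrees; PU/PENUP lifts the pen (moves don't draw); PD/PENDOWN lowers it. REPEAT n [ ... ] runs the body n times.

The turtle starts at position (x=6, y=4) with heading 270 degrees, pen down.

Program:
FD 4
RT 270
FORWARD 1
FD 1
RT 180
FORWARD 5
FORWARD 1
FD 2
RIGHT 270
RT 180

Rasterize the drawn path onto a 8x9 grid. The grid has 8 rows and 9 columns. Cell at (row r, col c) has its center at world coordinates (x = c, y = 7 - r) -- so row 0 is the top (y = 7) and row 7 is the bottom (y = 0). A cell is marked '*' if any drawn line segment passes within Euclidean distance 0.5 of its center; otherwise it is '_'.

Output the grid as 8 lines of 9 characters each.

Answer: _________
_________
_________
______*__
______*__
______*__
______*__
*********

Derivation:
Segment 0: (6,4) -> (6,0)
Segment 1: (6,0) -> (7,0)
Segment 2: (7,0) -> (8,0)
Segment 3: (8,0) -> (3,-0)
Segment 4: (3,-0) -> (2,-0)
Segment 5: (2,-0) -> (-0,-0)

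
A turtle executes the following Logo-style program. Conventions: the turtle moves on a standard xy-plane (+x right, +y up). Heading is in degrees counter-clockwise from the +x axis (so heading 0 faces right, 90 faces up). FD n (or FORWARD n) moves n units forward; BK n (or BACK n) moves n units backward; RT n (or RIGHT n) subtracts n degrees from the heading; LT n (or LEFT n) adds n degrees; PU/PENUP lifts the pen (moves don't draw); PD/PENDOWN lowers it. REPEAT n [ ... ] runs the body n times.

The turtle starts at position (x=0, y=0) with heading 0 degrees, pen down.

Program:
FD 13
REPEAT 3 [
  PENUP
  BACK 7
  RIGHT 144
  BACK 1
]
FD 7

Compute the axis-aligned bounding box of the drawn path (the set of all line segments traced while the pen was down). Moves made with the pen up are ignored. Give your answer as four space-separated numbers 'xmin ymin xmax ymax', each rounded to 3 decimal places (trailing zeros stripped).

Executing turtle program step by step:
Start: pos=(0,0), heading=0, pen down
FD 13: (0,0) -> (13,0) [heading=0, draw]
REPEAT 3 [
  -- iteration 1/3 --
  PU: pen up
  BK 7: (13,0) -> (6,0) [heading=0, move]
  RT 144: heading 0 -> 216
  BK 1: (6,0) -> (6.809,0.588) [heading=216, move]
  -- iteration 2/3 --
  PU: pen up
  BK 7: (6.809,0.588) -> (12.472,4.702) [heading=216, move]
  RT 144: heading 216 -> 72
  BK 1: (12.472,4.702) -> (12.163,3.751) [heading=72, move]
  -- iteration 3/3 --
  PU: pen up
  BK 7: (12.163,3.751) -> (10,-2.906) [heading=72, move]
  RT 144: heading 72 -> 288
  BK 1: (10,-2.906) -> (9.691,-1.955) [heading=288, move]
]
FD 7: (9.691,-1.955) -> (11.854,-8.613) [heading=288, move]
Final: pos=(11.854,-8.613), heading=288, 1 segment(s) drawn

Segment endpoints: x in {0, 13}, y in {0}
xmin=0, ymin=0, xmax=13, ymax=0

Answer: 0 0 13 0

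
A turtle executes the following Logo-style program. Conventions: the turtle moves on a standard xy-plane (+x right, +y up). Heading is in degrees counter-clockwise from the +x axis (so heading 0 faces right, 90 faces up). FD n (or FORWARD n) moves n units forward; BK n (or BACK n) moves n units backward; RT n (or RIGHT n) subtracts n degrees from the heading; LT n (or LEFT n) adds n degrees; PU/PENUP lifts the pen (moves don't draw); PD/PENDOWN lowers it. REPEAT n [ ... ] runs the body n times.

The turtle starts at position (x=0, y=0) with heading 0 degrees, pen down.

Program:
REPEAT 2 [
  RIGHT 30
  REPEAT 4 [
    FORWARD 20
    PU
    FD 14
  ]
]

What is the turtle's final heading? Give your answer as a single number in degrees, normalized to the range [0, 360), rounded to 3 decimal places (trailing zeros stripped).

Answer: 300

Derivation:
Executing turtle program step by step:
Start: pos=(0,0), heading=0, pen down
REPEAT 2 [
  -- iteration 1/2 --
  RT 30: heading 0 -> 330
  REPEAT 4 [
    -- iteration 1/4 --
    FD 20: (0,0) -> (17.321,-10) [heading=330, draw]
    PU: pen up
    FD 14: (17.321,-10) -> (29.445,-17) [heading=330, move]
    -- iteration 2/4 --
    FD 20: (29.445,-17) -> (46.765,-27) [heading=330, move]
    PU: pen up
    FD 14: (46.765,-27) -> (58.89,-34) [heading=330, move]
    -- iteration 3/4 --
    FD 20: (58.89,-34) -> (76.21,-44) [heading=330, move]
    PU: pen up
    FD 14: (76.21,-44) -> (88.335,-51) [heading=330, move]
    -- iteration 4/4 --
    FD 20: (88.335,-51) -> (105.655,-61) [heading=330, move]
    PU: pen up
    FD 14: (105.655,-61) -> (117.779,-68) [heading=330, move]
  ]
  -- iteration 2/2 --
  RT 30: heading 330 -> 300
  REPEAT 4 [
    -- iteration 1/4 --
    FD 20: (117.779,-68) -> (127.779,-85.321) [heading=300, move]
    PU: pen up
    FD 14: (127.779,-85.321) -> (134.779,-97.445) [heading=300, move]
    -- iteration 2/4 --
    FD 20: (134.779,-97.445) -> (144.779,-114.765) [heading=300, move]
    PU: pen up
    FD 14: (144.779,-114.765) -> (151.779,-126.89) [heading=300, move]
    -- iteration 3/4 --
    FD 20: (151.779,-126.89) -> (161.779,-144.21) [heading=300, move]
    PU: pen up
    FD 14: (161.779,-144.21) -> (168.779,-156.335) [heading=300, move]
    -- iteration 4/4 --
    FD 20: (168.779,-156.335) -> (178.779,-173.655) [heading=300, move]
    PU: pen up
    FD 14: (178.779,-173.655) -> (185.779,-185.779) [heading=300, move]
  ]
]
Final: pos=(185.779,-185.779), heading=300, 1 segment(s) drawn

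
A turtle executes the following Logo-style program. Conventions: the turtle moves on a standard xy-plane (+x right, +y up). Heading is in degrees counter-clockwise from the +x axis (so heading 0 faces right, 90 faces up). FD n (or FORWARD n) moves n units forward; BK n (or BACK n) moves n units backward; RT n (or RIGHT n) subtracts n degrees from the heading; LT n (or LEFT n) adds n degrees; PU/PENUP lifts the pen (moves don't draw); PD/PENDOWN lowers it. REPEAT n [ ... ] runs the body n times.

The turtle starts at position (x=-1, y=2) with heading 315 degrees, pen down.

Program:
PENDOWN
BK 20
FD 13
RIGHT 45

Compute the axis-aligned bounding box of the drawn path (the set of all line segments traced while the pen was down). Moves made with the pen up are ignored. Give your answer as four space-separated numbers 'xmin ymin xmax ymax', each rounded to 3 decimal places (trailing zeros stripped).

Answer: -15.142 2 -1 16.142

Derivation:
Executing turtle program step by step:
Start: pos=(-1,2), heading=315, pen down
PD: pen down
BK 20: (-1,2) -> (-15.142,16.142) [heading=315, draw]
FD 13: (-15.142,16.142) -> (-5.95,6.95) [heading=315, draw]
RT 45: heading 315 -> 270
Final: pos=(-5.95,6.95), heading=270, 2 segment(s) drawn

Segment endpoints: x in {-15.142, -5.95, -1}, y in {2, 6.95, 16.142}
xmin=-15.142, ymin=2, xmax=-1, ymax=16.142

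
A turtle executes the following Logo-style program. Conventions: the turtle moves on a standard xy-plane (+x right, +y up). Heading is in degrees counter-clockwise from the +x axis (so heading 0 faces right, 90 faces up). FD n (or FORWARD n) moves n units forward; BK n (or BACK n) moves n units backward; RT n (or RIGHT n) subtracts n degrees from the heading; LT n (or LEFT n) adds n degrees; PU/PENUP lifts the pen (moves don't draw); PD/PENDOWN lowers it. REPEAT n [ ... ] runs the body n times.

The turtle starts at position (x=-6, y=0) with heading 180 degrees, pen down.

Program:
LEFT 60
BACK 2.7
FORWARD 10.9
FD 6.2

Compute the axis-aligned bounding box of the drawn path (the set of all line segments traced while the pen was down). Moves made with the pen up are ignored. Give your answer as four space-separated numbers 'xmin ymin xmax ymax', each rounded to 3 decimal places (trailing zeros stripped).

Executing turtle program step by step:
Start: pos=(-6,0), heading=180, pen down
LT 60: heading 180 -> 240
BK 2.7: (-6,0) -> (-4.65,2.338) [heading=240, draw]
FD 10.9: (-4.65,2.338) -> (-10.1,-7.101) [heading=240, draw]
FD 6.2: (-10.1,-7.101) -> (-13.2,-12.471) [heading=240, draw]
Final: pos=(-13.2,-12.471), heading=240, 3 segment(s) drawn

Segment endpoints: x in {-13.2, -10.1, -6, -4.65}, y in {-12.471, -7.101, 0, 2.338}
xmin=-13.2, ymin=-12.471, xmax=-4.65, ymax=2.338

Answer: -13.2 -12.471 -4.65 2.338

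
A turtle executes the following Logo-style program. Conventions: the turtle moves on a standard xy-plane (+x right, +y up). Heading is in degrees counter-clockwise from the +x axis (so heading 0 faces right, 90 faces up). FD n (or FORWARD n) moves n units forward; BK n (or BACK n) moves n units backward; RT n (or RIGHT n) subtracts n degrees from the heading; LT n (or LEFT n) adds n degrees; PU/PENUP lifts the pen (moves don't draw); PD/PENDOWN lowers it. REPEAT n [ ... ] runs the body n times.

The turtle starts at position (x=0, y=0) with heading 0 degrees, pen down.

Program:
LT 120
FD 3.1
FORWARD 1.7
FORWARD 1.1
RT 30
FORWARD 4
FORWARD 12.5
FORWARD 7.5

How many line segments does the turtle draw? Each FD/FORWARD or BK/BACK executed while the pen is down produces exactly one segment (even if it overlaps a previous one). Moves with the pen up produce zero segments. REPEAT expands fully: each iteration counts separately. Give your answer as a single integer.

Answer: 6

Derivation:
Executing turtle program step by step:
Start: pos=(0,0), heading=0, pen down
LT 120: heading 0 -> 120
FD 3.1: (0,0) -> (-1.55,2.685) [heading=120, draw]
FD 1.7: (-1.55,2.685) -> (-2.4,4.157) [heading=120, draw]
FD 1.1: (-2.4,4.157) -> (-2.95,5.11) [heading=120, draw]
RT 30: heading 120 -> 90
FD 4: (-2.95,5.11) -> (-2.95,9.11) [heading=90, draw]
FD 12.5: (-2.95,9.11) -> (-2.95,21.61) [heading=90, draw]
FD 7.5: (-2.95,21.61) -> (-2.95,29.11) [heading=90, draw]
Final: pos=(-2.95,29.11), heading=90, 6 segment(s) drawn
Segments drawn: 6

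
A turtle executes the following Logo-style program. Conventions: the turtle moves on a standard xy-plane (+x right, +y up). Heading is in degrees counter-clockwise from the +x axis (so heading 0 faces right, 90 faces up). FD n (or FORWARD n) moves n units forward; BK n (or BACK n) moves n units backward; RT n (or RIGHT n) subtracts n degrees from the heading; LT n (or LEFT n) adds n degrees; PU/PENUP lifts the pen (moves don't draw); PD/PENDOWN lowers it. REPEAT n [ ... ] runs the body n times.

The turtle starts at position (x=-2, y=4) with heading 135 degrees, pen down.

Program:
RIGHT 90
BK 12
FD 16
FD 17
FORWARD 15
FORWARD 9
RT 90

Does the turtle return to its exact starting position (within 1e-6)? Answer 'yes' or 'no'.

Answer: no

Derivation:
Executing turtle program step by step:
Start: pos=(-2,4), heading=135, pen down
RT 90: heading 135 -> 45
BK 12: (-2,4) -> (-10.485,-4.485) [heading=45, draw]
FD 16: (-10.485,-4.485) -> (0.828,6.828) [heading=45, draw]
FD 17: (0.828,6.828) -> (12.849,18.849) [heading=45, draw]
FD 15: (12.849,18.849) -> (23.456,29.456) [heading=45, draw]
FD 9: (23.456,29.456) -> (29.82,35.82) [heading=45, draw]
RT 90: heading 45 -> 315
Final: pos=(29.82,35.82), heading=315, 5 segment(s) drawn

Start position: (-2, 4)
Final position: (29.82, 35.82)
Distance = 45; >= 1e-6 -> NOT closed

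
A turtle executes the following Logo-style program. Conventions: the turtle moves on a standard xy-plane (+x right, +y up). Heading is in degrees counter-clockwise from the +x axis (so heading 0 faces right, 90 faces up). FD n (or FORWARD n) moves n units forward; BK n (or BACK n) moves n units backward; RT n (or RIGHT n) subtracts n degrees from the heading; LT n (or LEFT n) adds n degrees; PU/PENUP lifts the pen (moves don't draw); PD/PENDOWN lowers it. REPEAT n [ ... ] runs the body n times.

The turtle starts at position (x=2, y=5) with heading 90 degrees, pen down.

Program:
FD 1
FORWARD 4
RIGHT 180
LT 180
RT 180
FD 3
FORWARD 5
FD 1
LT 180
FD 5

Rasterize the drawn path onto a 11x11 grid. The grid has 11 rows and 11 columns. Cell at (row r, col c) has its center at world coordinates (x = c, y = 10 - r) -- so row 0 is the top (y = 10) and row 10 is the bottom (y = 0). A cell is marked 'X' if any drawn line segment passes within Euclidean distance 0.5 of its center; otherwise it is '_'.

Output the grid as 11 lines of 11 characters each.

Segment 0: (2,5) -> (2,6)
Segment 1: (2,6) -> (2,10)
Segment 2: (2,10) -> (2,7)
Segment 3: (2,7) -> (2,2)
Segment 4: (2,2) -> (2,1)
Segment 5: (2,1) -> (2,6)

Answer: __X________
__X________
__X________
__X________
__X________
__X________
__X________
__X________
__X________
__X________
___________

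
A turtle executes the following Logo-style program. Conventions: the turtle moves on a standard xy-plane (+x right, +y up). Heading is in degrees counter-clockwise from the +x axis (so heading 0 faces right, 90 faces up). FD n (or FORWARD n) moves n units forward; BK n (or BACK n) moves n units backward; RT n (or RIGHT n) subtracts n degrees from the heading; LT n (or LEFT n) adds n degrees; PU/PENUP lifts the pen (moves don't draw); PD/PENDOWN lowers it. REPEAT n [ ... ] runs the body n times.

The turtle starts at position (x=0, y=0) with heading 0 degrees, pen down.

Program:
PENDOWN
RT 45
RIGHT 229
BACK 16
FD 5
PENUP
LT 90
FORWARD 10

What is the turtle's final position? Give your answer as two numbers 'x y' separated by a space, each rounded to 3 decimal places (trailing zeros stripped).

Answer: -10.743 -10.276

Derivation:
Executing turtle program step by step:
Start: pos=(0,0), heading=0, pen down
PD: pen down
RT 45: heading 0 -> 315
RT 229: heading 315 -> 86
BK 16: (0,0) -> (-1.116,-15.961) [heading=86, draw]
FD 5: (-1.116,-15.961) -> (-0.767,-10.973) [heading=86, draw]
PU: pen up
LT 90: heading 86 -> 176
FD 10: (-0.767,-10.973) -> (-10.743,-10.276) [heading=176, move]
Final: pos=(-10.743,-10.276), heading=176, 2 segment(s) drawn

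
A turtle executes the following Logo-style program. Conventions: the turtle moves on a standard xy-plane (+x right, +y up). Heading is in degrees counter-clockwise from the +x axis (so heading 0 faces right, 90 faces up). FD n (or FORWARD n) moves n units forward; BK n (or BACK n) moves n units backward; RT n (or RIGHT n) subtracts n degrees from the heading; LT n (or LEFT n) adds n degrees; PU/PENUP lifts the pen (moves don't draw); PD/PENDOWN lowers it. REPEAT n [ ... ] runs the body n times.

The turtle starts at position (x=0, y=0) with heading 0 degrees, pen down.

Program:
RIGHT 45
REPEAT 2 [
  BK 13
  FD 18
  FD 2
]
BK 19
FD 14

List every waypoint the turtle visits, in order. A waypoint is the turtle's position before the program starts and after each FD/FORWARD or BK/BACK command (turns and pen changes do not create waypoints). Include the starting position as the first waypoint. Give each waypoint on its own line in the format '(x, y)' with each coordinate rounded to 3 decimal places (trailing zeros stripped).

Answer: (0, 0)
(-9.192, 9.192)
(3.536, -3.536)
(4.95, -4.95)
(-4.243, 4.243)
(8.485, -8.485)
(9.899, -9.899)
(-3.536, 3.536)
(6.364, -6.364)

Derivation:
Executing turtle program step by step:
Start: pos=(0,0), heading=0, pen down
RT 45: heading 0 -> 315
REPEAT 2 [
  -- iteration 1/2 --
  BK 13: (0,0) -> (-9.192,9.192) [heading=315, draw]
  FD 18: (-9.192,9.192) -> (3.536,-3.536) [heading=315, draw]
  FD 2: (3.536,-3.536) -> (4.95,-4.95) [heading=315, draw]
  -- iteration 2/2 --
  BK 13: (4.95,-4.95) -> (-4.243,4.243) [heading=315, draw]
  FD 18: (-4.243,4.243) -> (8.485,-8.485) [heading=315, draw]
  FD 2: (8.485,-8.485) -> (9.899,-9.899) [heading=315, draw]
]
BK 19: (9.899,-9.899) -> (-3.536,3.536) [heading=315, draw]
FD 14: (-3.536,3.536) -> (6.364,-6.364) [heading=315, draw]
Final: pos=(6.364,-6.364), heading=315, 8 segment(s) drawn
Waypoints (9 total):
(0, 0)
(-9.192, 9.192)
(3.536, -3.536)
(4.95, -4.95)
(-4.243, 4.243)
(8.485, -8.485)
(9.899, -9.899)
(-3.536, 3.536)
(6.364, -6.364)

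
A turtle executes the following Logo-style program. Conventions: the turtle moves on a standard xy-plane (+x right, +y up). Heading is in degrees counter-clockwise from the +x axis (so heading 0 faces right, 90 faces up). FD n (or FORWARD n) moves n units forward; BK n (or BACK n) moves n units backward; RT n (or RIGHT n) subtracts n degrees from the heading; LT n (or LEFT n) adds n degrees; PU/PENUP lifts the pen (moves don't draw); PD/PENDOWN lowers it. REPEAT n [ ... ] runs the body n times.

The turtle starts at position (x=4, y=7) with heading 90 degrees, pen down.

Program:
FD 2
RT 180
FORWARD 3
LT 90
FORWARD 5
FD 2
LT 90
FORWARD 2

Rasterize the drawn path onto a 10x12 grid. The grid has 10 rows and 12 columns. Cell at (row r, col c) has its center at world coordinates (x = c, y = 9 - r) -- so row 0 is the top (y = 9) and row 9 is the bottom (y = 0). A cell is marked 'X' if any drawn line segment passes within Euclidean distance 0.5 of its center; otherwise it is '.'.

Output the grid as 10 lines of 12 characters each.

Segment 0: (4,7) -> (4,9)
Segment 1: (4,9) -> (4,6)
Segment 2: (4,6) -> (9,6)
Segment 3: (9,6) -> (11,6)
Segment 4: (11,6) -> (11,8)

Answer: ....X.......
....X......X
....X......X
....XXXXXXXX
............
............
............
............
............
............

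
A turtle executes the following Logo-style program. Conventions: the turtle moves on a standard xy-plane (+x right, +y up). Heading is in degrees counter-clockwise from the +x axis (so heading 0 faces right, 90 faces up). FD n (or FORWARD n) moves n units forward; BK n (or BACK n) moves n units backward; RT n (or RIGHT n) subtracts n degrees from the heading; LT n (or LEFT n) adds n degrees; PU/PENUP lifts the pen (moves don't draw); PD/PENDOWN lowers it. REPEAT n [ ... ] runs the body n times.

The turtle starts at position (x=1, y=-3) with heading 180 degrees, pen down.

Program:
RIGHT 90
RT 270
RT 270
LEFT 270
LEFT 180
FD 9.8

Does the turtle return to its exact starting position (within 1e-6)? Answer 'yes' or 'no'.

Executing turtle program step by step:
Start: pos=(1,-3), heading=180, pen down
RT 90: heading 180 -> 90
RT 270: heading 90 -> 180
RT 270: heading 180 -> 270
LT 270: heading 270 -> 180
LT 180: heading 180 -> 0
FD 9.8: (1,-3) -> (10.8,-3) [heading=0, draw]
Final: pos=(10.8,-3), heading=0, 1 segment(s) drawn

Start position: (1, -3)
Final position: (10.8, -3)
Distance = 9.8; >= 1e-6 -> NOT closed

Answer: no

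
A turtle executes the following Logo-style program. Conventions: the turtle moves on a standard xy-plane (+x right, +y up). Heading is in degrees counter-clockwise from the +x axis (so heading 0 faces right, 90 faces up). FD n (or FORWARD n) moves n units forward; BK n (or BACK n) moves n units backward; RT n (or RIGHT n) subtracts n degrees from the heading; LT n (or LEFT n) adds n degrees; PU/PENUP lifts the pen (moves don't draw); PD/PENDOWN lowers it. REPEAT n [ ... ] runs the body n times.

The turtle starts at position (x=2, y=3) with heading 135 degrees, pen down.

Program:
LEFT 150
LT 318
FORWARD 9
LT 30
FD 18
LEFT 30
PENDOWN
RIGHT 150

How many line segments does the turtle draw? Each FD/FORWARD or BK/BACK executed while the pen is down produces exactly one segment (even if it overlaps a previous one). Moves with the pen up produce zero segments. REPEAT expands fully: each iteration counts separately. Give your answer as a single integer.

Answer: 2

Derivation:
Executing turtle program step by step:
Start: pos=(2,3), heading=135, pen down
LT 150: heading 135 -> 285
LT 318: heading 285 -> 243
FD 9: (2,3) -> (-2.086,-5.019) [heading=243, draw]
LT 30: heading 243 -> 273
FD 18: (-2.086,-5.019) -> (-1.144,-22.994) [heading=273, draw]
LT 30: heading 273 -> 303
PD: pen down
RT 150: heading 303 -> 153
Final: pos=(-1.144,-22.994), heading=153, 2 segment(s) drawn
Segments drawn: 2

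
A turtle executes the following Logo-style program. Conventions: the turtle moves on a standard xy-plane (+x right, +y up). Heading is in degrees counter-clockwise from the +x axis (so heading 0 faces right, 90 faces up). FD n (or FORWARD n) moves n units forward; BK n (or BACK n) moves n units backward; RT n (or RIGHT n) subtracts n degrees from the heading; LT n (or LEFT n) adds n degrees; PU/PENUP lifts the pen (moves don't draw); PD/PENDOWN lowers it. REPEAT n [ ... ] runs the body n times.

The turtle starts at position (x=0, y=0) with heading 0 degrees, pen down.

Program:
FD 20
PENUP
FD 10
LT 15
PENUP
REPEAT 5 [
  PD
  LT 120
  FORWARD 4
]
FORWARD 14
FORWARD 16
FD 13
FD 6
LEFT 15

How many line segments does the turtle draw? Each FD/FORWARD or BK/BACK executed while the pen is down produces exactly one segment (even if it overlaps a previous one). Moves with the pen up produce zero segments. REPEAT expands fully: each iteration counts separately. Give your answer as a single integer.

Answer: 10

Derivation:
Executing turtle program step by step:
Start: pos=(0,0), heading=0, pen down
FD 20: (0,0) -> (20,0) [heading=0, draw]
PU: pen up
FD 10: (20,0) -> (30,0) [heading=0, move]
LT 15: heading 0 -> 15
PU: pen up
REPEAT 5 [
  -- iteration 1/5 --
  PD: pen down
  LT 120: heading 15 -> 135
  FD 4: (30,0) -> (27.172,2.828) [heading=135, draw]
  -- iteration 2/5 --
  PD: pen down
  LT 120: heading 135 -> 255
  FD 4: (27.172,2.828) -> (26.136,-1.035) [heading=255, draw]
  -- iteration 3/5 --
  PD: pen down
  LT 120: heading 255 -> 15
  FD 4: (26.136,-1.035) -> (30,0) [heading=15, draw]
  -- iteration 4/5 --
  PD: pen down
  LT 120: heading 15 -> 135
  FD 4: (30,0) -> (27.172,2.828) [heading=135, draw]
  -- iteration 5/5 --
  PD: pen down
  LT 120: heading 135 -> 255
  FD 4: (27.172,2.828) -> (26.136,-1.035) [heading=255, draw]
]
FD 14: (26.136,-1.035) -> (22.513,-14.558) [heading=255, draw]
FD 16: (22.513,-14.558) -> (18.372,-30.013) [heading=255, draw]
FD 13: (18.372,-30.013) -> (15.007,-42.57) [heading=255, draw]
FD 6: (15.007,-42.57) -> (13.454,-48.366) [heading=255, draw]
LT 15: heading 255 -> 270
Final: pos=(13.454,-48.366), heading=270, 10 segment(s) drawn
Segments drawn: 10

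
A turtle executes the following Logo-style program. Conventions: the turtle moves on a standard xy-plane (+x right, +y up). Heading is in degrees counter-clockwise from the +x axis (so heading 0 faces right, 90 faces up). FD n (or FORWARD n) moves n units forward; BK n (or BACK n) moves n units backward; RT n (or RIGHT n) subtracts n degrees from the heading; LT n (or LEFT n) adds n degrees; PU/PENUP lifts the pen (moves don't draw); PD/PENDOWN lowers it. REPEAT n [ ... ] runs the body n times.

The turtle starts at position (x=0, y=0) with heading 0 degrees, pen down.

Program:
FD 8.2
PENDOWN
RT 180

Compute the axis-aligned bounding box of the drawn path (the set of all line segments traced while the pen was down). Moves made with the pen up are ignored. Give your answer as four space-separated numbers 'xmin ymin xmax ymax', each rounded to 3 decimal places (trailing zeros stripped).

Executing turtle program step by step:
Start: pos=(0,0), heading=0, pen down
FD 8.2: (0,0) -> (8.2,0) [heading=0, draw]
PD: pen down
RT 180: heading 0 -> 180
Final: pos=(8.2,0), heading=180, 1 segment(s) drawn

Segment endpoints: x in {0, 8.2}, y in {0}
xmin=0, ymin=0, xmax=8.2, ymax=0

Answer: 0 0 8.2 0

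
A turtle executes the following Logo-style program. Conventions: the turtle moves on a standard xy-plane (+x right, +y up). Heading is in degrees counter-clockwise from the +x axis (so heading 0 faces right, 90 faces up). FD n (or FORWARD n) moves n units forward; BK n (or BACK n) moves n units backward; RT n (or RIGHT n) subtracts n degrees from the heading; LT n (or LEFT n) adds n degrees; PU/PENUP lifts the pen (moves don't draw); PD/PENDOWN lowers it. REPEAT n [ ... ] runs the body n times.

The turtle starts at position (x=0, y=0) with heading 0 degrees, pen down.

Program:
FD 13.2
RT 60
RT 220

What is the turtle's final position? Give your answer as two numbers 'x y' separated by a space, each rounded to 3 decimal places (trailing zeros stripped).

Executing turtle program step by step:
Start: pos=(0,0), heading=0, pen down
FD 13.2: (0,0) -> (13.2,0) [heading=0, draw]
RT 60: heading 0 -> 300
RT 220: heading 300 -> 80
Final: pos=(13.2,0), heading=80, 1 segment(s) drawn

Answer: 13.2 0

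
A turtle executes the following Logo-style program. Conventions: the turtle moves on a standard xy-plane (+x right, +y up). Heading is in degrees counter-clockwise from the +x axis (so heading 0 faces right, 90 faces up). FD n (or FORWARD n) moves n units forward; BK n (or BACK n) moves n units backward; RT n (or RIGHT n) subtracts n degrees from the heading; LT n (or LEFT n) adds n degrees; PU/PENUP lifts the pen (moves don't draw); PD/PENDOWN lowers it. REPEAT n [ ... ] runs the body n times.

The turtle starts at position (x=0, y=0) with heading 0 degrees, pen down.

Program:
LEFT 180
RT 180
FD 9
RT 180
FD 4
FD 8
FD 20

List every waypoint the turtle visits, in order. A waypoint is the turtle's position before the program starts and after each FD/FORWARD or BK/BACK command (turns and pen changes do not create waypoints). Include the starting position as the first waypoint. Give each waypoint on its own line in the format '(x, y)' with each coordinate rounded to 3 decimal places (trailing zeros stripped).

Answer: (0, 0)
(9, 0)
(5, 0)
(-3, 0)
(-23, 0)

Derivation:
Executing turtle program step by step:
Start: pos=(0,0), heading=0, pen down
LT 180: heading 0 -> 180
RT 180: heading 180 -> 0
FD 9: (0,0) -> (9,0) [heading=0, draw]
RT 180: heading 0 -> 180
FD 4: (9,0) -> (5,0) [heading=180, draw]
FD 8: (5,0) -> (-3,0) [heading=180, draw]
FD 20: (-3,0) -> (-23,0) [heading=180, draw]
Final: pos=(-23,0), heading=180, 4 segment(s) drawn
Waypoints (5 total):
(0, 0)
(9, 0)
(5, 0)
(-3, 0)
(-23, 0)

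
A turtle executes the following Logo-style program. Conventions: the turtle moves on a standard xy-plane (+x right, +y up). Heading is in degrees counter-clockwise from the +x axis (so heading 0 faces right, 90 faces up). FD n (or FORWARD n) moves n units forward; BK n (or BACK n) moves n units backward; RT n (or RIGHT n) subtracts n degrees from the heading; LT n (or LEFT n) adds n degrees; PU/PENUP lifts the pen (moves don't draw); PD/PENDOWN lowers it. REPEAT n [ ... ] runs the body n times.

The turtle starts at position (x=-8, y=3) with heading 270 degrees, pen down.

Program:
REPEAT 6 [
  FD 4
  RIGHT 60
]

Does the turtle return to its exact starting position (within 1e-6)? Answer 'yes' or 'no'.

Answer: yes

Derivation:
Executing turtle program step by step:
Start: pos=(-8,3), heading=270, pen down
REPEAT 6 [
  -- iteration 1/6 --
  FD 4: (-8,3) -> (-8,-1) [heading=270, draw]
  RT 60: heading 270 -> 210
  -- iteration 2/6 --
  FD 4: (-8,-1) -> (-11.464,-3) [heading=210, draw]
  RT 60: heading 210 -> 150
  -- iteration 3/6 --
  FD 4: (-11.464,-3) -> (-14.928,-1) [heading=150, draw]
  RT 60: heading 150 -> 90
  -- iteration 4/6 --
  FD 4: (-14.928,-1) -> (-14.928,3) [heading=90, draw]
  RT 60: heading 90 -> 30
  -- iteration 5/6 --
  FD 4: (-14.928,3) -> (-11.464,5) [heading=30, draw]
  RT 60: heading 30 -> 330
  -- iteration 6/6 --
  FD 4: (-11.464,5) -> (-8,3) [heading=330, draw]
  RT 60: heading 330 -> 270
]
Final: pos=(-8,3), heading=270, 6 segment(s) drawn

Start position: (-8, 3)
Final position: (-8, 3)
Distance = 0; < 1e-6 -> CLOSED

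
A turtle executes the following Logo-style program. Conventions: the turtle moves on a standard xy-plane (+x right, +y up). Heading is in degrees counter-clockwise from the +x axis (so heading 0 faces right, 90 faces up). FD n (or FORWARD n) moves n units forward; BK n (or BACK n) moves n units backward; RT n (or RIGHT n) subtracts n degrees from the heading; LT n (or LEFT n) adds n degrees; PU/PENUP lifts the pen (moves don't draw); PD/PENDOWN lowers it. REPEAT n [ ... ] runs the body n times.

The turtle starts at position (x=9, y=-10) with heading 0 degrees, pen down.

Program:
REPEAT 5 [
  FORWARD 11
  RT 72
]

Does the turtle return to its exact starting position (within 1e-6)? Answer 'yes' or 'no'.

Answer: yes

Derivation:
Executing turtle program step by step:
Start: pos=(9,-10), heading=0, pen down
REPEAT 5 [
  -- iteration 1/5 --
  FD 11: (9,-10) -> (20,-10) [heading=0, draw]
  RT 72: heading 0 -> 288
  -- iteration 2/5 --
  FD 11: (20,-10) -> (23.399,-20.462) [heading=288, draw]
  RT 72: heading 288 -> 216
  -- iteration 3/5 --
  FD 11: (23.399,-20.462) -> (14.5,-26.927) [heading=216, draw]
  RT 72: heading 216 -> 144
  -- iteration 4/5 --
  FD 11: (14.5,-26.927) -> (5.601,-20.462) [heading=144, draw]
  RT 72: heading 144 -> 72
  -- iteration 5/5 --
  FD 11: (5.601,-20.462) -> (9,-10) [heading=72, draw]
  RT 72: heading 72 -> 0
]
Final: pos=(9,-10), heading=0, 5 segment(s) drawn

Start position: (9, -10)
Final position: (9, -10)
Distance = 0; < 1e-6 -> CLOSED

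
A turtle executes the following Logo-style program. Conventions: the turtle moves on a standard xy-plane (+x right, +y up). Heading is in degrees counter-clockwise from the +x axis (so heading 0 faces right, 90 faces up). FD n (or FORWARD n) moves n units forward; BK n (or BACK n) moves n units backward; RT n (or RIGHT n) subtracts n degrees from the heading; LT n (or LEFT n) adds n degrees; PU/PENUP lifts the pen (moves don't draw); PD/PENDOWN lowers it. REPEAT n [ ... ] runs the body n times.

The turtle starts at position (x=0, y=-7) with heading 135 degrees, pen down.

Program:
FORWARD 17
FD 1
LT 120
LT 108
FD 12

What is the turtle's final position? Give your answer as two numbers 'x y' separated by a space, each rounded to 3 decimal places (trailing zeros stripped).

Answer: -0.744 6.356

Derivation:
Executing turtle program step by step:
Start: pos=(0,-7), heading=135, pen down
FD 17: (0,-7) -> (-12.021,5.021) [heading=135, draw]
FD 1: (-12.021,5.021) -> (-12.728,5.728) [heading=135, draw]
LT 120: heading 135 -> 255
LT 108: heading 255 -> 3
FD 12: (-12.728,5.728) -> (-0.744,6.356) [heading=3, draw]
Final: pos=(-0.744,6.356), heading=3, 3 segment(s) drawn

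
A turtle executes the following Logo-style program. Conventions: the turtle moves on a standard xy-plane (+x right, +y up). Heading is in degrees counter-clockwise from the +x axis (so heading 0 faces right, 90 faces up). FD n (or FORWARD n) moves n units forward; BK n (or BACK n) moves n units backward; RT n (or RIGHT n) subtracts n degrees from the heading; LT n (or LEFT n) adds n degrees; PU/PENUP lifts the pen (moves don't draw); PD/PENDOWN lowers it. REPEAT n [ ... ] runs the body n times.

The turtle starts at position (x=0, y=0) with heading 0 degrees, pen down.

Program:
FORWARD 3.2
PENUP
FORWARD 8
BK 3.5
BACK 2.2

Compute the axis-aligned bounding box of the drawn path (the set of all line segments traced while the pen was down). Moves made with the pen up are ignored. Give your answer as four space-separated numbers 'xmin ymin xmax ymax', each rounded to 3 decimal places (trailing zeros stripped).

Executing turtle program step by step:
Start: pos=(0,0), heading=0, pen down
FD 3.2: (0,0) -> (3.2,0) [heading=0, draw]
PU: pen up
FD 8: (3.2,0) -> (11.2,0) [heading=0, move]
BK 3.5: (11.2,0) -> (7.7,0) [heading=0, move]
BK 2.2: (7.7,0) -> (5.5,0) [heading=0, move]
Final: pos=(5.5,0), heading=0, 1 segment(s) drawn

Segment endpoints: x in {0, 3.2}, y in {0}
xmin=0, ymin=0, xmax=3.2, ymax=0

Answer: 0 0 3.2 0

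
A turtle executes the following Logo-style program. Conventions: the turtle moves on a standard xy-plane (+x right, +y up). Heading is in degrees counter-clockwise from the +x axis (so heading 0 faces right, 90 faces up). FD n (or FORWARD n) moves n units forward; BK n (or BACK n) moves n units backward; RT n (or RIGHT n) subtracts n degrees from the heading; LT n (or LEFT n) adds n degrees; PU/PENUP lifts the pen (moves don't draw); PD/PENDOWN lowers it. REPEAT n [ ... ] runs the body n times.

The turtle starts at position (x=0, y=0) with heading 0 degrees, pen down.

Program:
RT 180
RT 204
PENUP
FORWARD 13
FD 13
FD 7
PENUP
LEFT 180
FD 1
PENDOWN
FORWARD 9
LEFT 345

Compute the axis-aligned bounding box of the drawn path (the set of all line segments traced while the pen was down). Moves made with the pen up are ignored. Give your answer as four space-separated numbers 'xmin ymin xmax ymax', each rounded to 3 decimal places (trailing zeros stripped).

Answer: 21.012 -13.016 29.233 -9.355

Derivation:
Executing turtle program step by step:
Start: pos=(0,0), heading=0, pen down
RT 180: heading 0 -> 180
RT 204: heading 180 -> 336
PU: pen up
FD 13: (0,0) -> (11.876,-5.288) [heading=336, move]
FD 13: (11.876,-5.288) -> (23.752,-10.575) [heading=336, move]
FD 7: (23.752,-10.575) -> (30.147,-13.422) [heading=336, move]
PU: pen up
LT 180: heading 336 -> 156
FD 1: (30.147,-13.422) -> (29.233,-13.016) [heading=156, move]
PD: pen down
FD 9: (29.233,-13.016) -> (21.012,-9.355) [heading=156, draw]
LT 345: heading 156 -> 141
Final: pos=(21.012,-9.355), heading=141, 1 segment(s) drawn

Segment endpoints: x in {21.012, 29.233}, y in {-13.016, -9.355}
xmin=21.012, ymin=-13.016, xmax=29.233, ymax=-9.355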